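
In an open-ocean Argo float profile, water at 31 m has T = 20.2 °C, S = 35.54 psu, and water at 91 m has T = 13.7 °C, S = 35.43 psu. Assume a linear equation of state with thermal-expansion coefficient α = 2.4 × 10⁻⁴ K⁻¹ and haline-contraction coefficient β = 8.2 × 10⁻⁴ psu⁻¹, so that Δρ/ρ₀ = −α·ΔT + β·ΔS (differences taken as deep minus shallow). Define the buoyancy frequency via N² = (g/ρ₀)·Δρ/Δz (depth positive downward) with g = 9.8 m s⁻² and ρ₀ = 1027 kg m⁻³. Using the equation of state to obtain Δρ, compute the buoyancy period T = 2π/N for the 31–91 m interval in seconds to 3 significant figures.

ΔT = -6.5 K, ΔS = -0.11 psu (deep − shallow).
Δρ/ρ₀ = −αΔT + βΔS = 1.56 × 10⁻³ − 9.02 × 10⁻⁵ = 1.4698 × 10⁻³, so Δρ ≈ 1.509 kg m⁻³.
N² = (g/ρ₀)·Δρ/Δz = g·(Δρ/ρ₀)/Δz = 9.8 × 1.4698 × 10⁻³ / 60 = 2.4007 × 10⁻⁴ s⁻².
N = √(2.4007 × 10⁻⁴) = 0.015494 rad s⁻¹ → T = 2π/N = 405.52 s ≈ 406 s.

406 s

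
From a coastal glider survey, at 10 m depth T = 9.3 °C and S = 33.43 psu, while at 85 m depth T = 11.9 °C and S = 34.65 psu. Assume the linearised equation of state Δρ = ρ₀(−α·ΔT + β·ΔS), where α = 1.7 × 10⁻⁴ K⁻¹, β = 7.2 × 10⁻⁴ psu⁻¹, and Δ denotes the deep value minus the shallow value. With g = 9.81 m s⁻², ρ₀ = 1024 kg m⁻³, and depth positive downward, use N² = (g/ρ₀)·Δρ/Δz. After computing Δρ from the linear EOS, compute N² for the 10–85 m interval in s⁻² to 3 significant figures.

ΔT = +2.6 K, ΔS = +1.22 psu (deep − shallow).
Δρ/ρ₀ = −αΔT + βΔS = -4.42 × 10⁻⁴ + 8.784 × 10⁻⁴ = 4.364 × 10⁻⁴, so Δρ ≈ 0.4469 kg m⁻³.
N² = (g/ρ₀)·Δρ/Δz = g·(Δρ/ρ₀)/Δz = 9.81 × 4.364 × 10⁻⁴ / 75 = 5.7081 × 10⁻⁵ s⁻² ≈ 5.71 × 10⁻⁵ s⁻².

5.71 × 10⁻⁵ s⁻²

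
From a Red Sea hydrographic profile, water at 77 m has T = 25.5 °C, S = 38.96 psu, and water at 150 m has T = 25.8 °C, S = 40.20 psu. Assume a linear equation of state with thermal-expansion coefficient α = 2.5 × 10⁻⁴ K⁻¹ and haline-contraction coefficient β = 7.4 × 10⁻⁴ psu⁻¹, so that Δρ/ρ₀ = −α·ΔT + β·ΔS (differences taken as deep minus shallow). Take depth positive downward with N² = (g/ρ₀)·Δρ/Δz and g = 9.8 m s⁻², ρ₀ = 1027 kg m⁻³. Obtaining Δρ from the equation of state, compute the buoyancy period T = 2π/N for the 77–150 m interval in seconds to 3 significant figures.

591 s

ΔT = +0.3 K, ΔS = +1.24 psu (deep − shallow).
Δρ/ρ₀ = −αΔT + βΔS = -7.50 × 10⁻⁵ + 9.176 × 10⁻⁴ = 8.426 × 10⁻⁴, so Δρ ≈ 0.8654 kg m⁻³.
N² = (g/ρ₀)·Δρ/Δz = g·(Δρ/ρ₀)/Δz = 9.8 × 8.426 × 10⁻⁴ / 73 = 1.1312 × 10⁻⁴ s⁻².
N = √(1.1312 × 10⁻⁴) = 0.010636 rad s⁻¹ → T = 2π/N = 590.75 s ≈ 591 s.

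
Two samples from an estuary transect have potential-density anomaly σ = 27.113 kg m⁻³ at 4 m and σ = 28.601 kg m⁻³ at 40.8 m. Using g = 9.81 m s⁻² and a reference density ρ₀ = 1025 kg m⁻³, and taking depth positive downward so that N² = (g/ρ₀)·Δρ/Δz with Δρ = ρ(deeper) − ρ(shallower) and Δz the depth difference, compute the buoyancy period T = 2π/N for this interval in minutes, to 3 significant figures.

Δρ = 1028.601 − 1027.113 = 1.488 kg m⁻³ over Δz = 40.8 − 4 = 36.8 m.
N² = (9.81/1025) × (1.488/36.8) = 3.8699 × 10⁻⁴ s⁻².
N = √(3.8699 × 10⁻⁴) = 0.019672 rad s⁻¹, so T = 2π/N = 319.40 s = 5.3233 min ≈ 5.32 min.

5.32 min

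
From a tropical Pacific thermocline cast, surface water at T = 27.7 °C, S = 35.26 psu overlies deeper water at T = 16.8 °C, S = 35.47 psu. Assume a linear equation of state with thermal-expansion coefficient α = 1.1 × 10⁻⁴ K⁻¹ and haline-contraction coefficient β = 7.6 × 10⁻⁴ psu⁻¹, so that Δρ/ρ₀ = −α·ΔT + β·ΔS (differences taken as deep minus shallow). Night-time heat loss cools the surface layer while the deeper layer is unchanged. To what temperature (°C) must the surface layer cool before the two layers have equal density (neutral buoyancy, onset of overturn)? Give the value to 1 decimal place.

15.3 °C

Neutral buoyancy requires Δρ = 0, i.e. −α(T_deep − T_surf′) + β(S_deep − S_surf) = 0.
T_surf′ = T_deep − (β/α)·ΔS = 16.8 − (7.6 × 10⁻⁴/1.1 × 10⁻⁴)·(+0.21) = 15.349 °C.
Cooling required: 27.7 − (15.349) = 12.351 °C.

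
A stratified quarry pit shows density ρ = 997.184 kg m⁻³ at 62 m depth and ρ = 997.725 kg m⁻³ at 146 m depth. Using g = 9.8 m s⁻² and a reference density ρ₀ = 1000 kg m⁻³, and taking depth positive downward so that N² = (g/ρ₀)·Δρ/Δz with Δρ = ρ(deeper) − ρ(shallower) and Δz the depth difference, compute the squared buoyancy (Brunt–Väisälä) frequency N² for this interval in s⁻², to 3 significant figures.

6.31 × 10⁻⁵ s⁻²

Δρ = 997.725 − 997.184 = 0.541 kg m⁻³ over Δz = 146 − 62 = 84 m.
N² = (9.8/1000) × (0.541/84) = 6.3117 × 10⁻⁵ s⁻² ≈ 6.31 × 10⁻⁵ s⁻².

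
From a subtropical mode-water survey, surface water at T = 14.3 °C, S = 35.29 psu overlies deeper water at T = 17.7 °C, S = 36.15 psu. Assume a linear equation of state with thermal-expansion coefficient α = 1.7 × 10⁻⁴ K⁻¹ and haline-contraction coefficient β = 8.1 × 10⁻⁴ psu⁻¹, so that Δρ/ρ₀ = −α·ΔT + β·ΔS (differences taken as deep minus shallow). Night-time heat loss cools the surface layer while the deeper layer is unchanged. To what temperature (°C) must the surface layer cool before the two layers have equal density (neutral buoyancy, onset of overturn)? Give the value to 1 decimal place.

13.6 °C

Neutral buoyancy requires Δρ = 0, i.e. −α(T_deep − T_surf′) + β(S_deep − S_surf) = 0.
T_surf′ = T_deep − (β/α)·ΔS = 17.7 − (8.1 × 10⁻⁴/1.7 × 10⁻⁴)·(+0.86) = 13.602 °C.
Cooling required: 14.3 − (13.602) = 0.698 °C.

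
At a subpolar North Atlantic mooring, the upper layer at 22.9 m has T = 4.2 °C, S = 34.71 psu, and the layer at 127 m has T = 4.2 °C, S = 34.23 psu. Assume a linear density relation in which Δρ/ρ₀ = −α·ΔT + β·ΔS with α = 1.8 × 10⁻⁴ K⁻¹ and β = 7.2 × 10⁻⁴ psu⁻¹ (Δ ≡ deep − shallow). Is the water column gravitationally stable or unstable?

unstable

ΔT = 4.2 − 4.2 = +0.0 K and ΔS = 34.23 − 34.71 = -0.48 psu (deep − shallow).
−αΔT = 0; βΔS = -3.456 × 10⁻⁴; sum Δρ/ρ₀ = -3.456 × 10⁻⁴.
Δρ/ρ₀ < 0, so Δρ < 0: deeper water is lighter → statically unstable; the column would overturn.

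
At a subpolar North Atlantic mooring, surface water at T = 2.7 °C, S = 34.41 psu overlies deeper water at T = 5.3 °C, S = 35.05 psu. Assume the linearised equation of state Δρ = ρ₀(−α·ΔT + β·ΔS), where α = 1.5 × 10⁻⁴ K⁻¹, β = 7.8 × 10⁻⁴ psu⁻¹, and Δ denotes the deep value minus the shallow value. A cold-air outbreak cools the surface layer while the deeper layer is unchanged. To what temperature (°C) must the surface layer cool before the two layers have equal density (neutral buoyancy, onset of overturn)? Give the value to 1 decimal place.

Neutral buoyancy requires Δρ = 0, i.e. −α(T_deep − T_surf′) + β(S_deep − S_surf) = 0.
T_surf′ = T_deep − (β/α)·ΔS = 5.3 − (7.8 × 10⁻⁴/1.5 × 10⁻⁴)·(+0.64) = 1.972 °C.
Cooling required: 2.7 − (1.972) = 0.728 °C.

2.0 °C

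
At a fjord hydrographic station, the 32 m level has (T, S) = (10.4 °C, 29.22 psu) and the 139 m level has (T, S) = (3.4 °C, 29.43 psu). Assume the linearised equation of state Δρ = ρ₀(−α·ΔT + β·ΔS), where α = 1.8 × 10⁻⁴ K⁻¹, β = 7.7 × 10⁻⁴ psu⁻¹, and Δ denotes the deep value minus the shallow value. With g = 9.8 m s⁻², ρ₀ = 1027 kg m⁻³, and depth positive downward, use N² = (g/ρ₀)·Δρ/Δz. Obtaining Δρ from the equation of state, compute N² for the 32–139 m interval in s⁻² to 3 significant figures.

1.30 × 10⁻⁴ s⁻²

ΔT = -7.0 K, ΔS = +0.21 psu (deep − shallow).
Δρ/ρ₀ = −αΔT + βΔS = 1.26 × 10⁻³ + 1.617 × 10⁻⁴ = 1.4217 × 10⁻³, so Δρ ≈ 1.460 kg m⁻³.
N² = (g/ρ₀)·Δρ/Δz = g·(Δρ/ρ₀)/Δz = 9.8 × 1.4217 × 10⁻³ / 107 = 1.3021 × 10⁻⁴ s⁻² ≈ 1.30 × 10⁻⁴ s⁻².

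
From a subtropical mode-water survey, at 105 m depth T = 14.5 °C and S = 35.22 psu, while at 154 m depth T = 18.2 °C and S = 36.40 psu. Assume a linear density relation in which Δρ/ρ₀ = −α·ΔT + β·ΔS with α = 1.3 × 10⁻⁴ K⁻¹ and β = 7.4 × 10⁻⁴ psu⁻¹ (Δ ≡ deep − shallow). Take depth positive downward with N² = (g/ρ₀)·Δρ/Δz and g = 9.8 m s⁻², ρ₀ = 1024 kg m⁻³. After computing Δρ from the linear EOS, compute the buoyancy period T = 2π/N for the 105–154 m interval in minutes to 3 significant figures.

ΔT = +3.7 K, ΔS = +1.18 psu (deep − shallow).
Δρ/ρ₀ = −αΔT + βΔS = -4.81 × 10⁻⁴ + 8.732 × 10⁻⁴ = 3.922 × 10⁻⁴, so Δρ ≈ 0.4016 kg m⁻³.
N² = (g/ρ₀)·Δρ/Δz = g·(Δρ/ρ₀)/Δz = 9.8 × 3.922 × 10⁻⁴ / 49 = 7.8440 × 10⁻⁵ s⁻².
N = √(7.8440 × 10⁻⁵) = 8.8566 × 10⁻³ rad s⁻¹ → T = 2π/N = 709.44 s = 11.824 min ≈ 11.8 min.

11.8 min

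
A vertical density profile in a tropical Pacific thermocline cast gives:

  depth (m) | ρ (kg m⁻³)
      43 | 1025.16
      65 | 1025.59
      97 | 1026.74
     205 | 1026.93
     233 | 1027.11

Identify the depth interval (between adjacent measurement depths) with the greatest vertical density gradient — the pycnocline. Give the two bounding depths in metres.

65–97 m

Compute the density gradient over each adjacent pair:
  43–65 m: Δρ/Δz = 0.43/22 = 0.020 kg m⁻⁴
  65–97 m: Δρ/Δz = 1.15/32 = 0.036 kg m⁻⁴
  97–205 m: Δρ/Δz = 0.19/108 = 1.8 × 10⁻³ kg m⁻⁴
  205–233 m: Δρ/Δz = 0.18/28 = 6.4 × 10⁻³ kg m⁻⁴
The largest gradient is in the 65–97 m interval — the pycnocline.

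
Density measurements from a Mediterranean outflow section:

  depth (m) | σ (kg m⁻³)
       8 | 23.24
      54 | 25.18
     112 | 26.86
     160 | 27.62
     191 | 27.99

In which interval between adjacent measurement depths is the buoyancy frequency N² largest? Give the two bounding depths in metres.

8–54 m

Compute the density gradient over each adjacent pair:
  8–54 m: Δρ/Δz = 1.94/46 = 0.042 kg m⁻⁴
  54–112 m: Δρ/Δz = 1.68/58 = 0.029 kg m⁻⁴
  112–160 m: Δρ/Δz = 0.76/48 = 0.016 kg m⁻⁴
  160–191 m: Δρ/Δz = 0.37/31 = 0.012 kg m⁻⁴
The largest gradient is in the 8–54 m interval — the pycnocline.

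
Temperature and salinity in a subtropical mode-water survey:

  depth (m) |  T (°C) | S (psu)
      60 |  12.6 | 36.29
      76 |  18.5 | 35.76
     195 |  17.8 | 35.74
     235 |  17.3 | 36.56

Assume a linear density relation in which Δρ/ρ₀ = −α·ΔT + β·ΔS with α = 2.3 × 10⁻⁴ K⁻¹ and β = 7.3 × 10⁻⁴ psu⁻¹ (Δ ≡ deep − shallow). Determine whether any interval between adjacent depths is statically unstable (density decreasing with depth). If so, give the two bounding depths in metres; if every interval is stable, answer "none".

60–76 m

Evaluate Δρ/ρ₀ = −αΔT + βΔS across each adjacent pair:
  60–76 m: −αΔT+βΔS = −(2.3 × 10⁻⁴)(+5.9)+(7.3 × 10⁻⁴)(-0.53) = -1.7 × 10⁻³ → UNSTABLE
  76–195 m: −αΔT+βΔS = −(2.3 × 10⁻⁴)(-0.7)+(7.3 × 10⁻⁴)(-0.02) = 1.5 × 10⁻⁴ → stable
  195–235 m: −αΔT+βΔS = −(2.3 × 10⁻⁴)(-0.5)+(7.3 × 10⁻⁴)(+0.82) = 7.1 × 10⁻⁴ → stable
The 60–76 m interval has Δρ < 0: lighter water underlies denser water.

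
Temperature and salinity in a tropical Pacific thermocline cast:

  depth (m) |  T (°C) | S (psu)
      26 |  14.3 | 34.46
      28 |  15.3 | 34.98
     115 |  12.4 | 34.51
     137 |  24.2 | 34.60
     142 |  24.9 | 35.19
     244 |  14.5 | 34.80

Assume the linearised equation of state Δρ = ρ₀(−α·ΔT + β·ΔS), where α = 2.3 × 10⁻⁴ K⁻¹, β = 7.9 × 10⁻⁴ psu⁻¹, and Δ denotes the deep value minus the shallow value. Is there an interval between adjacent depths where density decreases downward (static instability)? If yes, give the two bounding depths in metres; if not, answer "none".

Evaluate Δρ/ρ₀ = −αΔT + βΔS across each adjacent pair:
  26–28 m: −αΔT+βΔS = −(2.3 × 10⁻⁴)(+1.0)+(7.9 × 10⁻⁴)(+0.52) = 1.8 × 10⁻⁴ → stable
  28–115 m: −αΔT+βΔS = −(2.3 × 10⁻⁴)(-2.9)+(7.9 × 10⁻⁴)(-0.47) = 3.0 × 10⁻⁴ → stable
  115–137 m: −αΔT+βΔS = −(2.3 × 10⁻⁴)(+11.8)+(7.9 × 10⁻⁴)(+0.09) = -2.6 × 10⁻³ → UNSTABLE
  137–142 m: −αΔT+βΔS = −(2.3 × 10⁻⁴)(+0.7)+(7.9 × 10⁻⁴)(+0.59) = 3.1 × 10⁻⁴ → stable
  142–244 m: −αΔT+βΔS = −(2.3 × 10⁻⁴)(-10.4)+(7.9 × 10⁻⁴)(-0.39) = 2.1 × 10⁻³ → stable
The 115–137 m interval has Δρ < 0: lighter water underlies denser water.

115–137 m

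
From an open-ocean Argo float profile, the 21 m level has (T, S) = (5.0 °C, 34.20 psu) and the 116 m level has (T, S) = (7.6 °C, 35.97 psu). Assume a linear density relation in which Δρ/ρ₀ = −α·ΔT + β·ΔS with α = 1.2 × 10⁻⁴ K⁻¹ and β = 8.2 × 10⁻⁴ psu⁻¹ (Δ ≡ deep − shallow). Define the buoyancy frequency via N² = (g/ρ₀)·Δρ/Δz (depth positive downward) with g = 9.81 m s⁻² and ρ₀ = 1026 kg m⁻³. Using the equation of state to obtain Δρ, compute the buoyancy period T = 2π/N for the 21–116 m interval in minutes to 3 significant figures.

ΔT = +2.6 K, ΔS = +1.77 psu (deep − shallow).
Δρ/ρ₀ = −αΔT + βΔS = -3.12 × 10⁻⁴ + 1.4514 × 10⁻³ = 1.1394 × 10⁻³, so Δρ ≈ 1.169 kg m⁻³.
N² = (g/ρ₀)·Δρ/Δz = g·(Δρ/ρ₀)/Δz = 9.81 × 1.1394 × 10⁻³ / 95 = 1.1766 × 10⁻⁴ s⁻².
N = √(1.1766 × 10⁻⁴) = 0.010847 rad s⁻¹ → T = 2π/N = 579.26 s = 9.6543 min ≈ 9.65 min.

9.65 min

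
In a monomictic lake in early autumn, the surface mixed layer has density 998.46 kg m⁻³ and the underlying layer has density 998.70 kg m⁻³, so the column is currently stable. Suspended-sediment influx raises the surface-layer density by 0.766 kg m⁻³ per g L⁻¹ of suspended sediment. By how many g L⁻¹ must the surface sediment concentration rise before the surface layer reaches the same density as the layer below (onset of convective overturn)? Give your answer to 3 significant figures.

0.313 g L⁻¹

Density deficit of the surface layer: 998.70 − 998.46 = 0.24 kg m⁻³.
Required change = 0.24 / 0.766 = 0.313 g L⁻¹.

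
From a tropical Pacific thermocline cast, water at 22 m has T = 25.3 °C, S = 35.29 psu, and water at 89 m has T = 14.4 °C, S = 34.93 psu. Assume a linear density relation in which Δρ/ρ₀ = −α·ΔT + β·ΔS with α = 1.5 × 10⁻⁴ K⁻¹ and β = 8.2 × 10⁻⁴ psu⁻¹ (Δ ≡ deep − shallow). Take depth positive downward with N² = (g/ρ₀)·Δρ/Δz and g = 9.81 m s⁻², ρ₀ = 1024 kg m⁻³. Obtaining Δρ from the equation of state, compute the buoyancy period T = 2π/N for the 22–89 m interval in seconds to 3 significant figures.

449 s

ΔT = -10.9 K, ΔS = -0.36 psu (deep − shallow).
Δρ/ρ₀ = −αΔT + βΔS = 1.635 × 10⁻³ − 2.952 × 10⁻⁴ = 1.3398 × 10⁻³, so Δρ ≈ 1.372 kg m⁻³.
N² = (g/ρ₀)·Δρ/Δz = g·(Δρ/ρ₀)/Δz = 9.81 × 1.3398 × 10⁻³ / 67 = 1.9617 × 10⁻⁴ s⁻².
N = √(1.9617 × 10⁻⁴) = 0.014006 rad s⁻¹ → T = 2π/N = 448.61 s ≈ 449 s.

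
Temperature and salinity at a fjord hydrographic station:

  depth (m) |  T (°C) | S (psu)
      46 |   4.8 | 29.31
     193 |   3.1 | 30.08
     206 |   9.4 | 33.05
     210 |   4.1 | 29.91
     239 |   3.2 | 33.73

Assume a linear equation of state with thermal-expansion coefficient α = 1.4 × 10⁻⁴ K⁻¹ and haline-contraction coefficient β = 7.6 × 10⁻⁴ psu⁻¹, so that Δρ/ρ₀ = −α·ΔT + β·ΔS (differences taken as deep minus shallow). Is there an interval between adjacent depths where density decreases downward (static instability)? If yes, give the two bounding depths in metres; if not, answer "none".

206–210 m

Evaluate Δρ/ρ₀ = −αΔT + βΔS across each adjacent pair:
  46–193 m: −αΔT+βΔS = −(1.4 × 10⁻⁴)(-1.7)+(7.6 × 10⁻⁴)(+0.77) = 8.2 × 10⁻⁴ → stable
  193–206 m: −αΔT+βΔS = −(1.4 × 10⁻⁴)(+6.3)+(7.6 × 10⁻⁴)(+2.97) = 1.4 × 10⁻³ → stable
  206–210 m: −αΔT+βΔS = −(1.4 × 10⁻⁴)(-5.3)+(7.6 × 10⁻⁴)(-3.14) = -1.6 × 10⁻³ → UNSTABLE
  210–239 m: −αΔT+βΔS = −(1.4 × 10⁻⁴)(-0.9)+(7.6 × 10⁻⁴)(+3.82) = 3.0 × 10⁻³ → stable
The 206–210 m interval has Δρ < 0: lighter water underlies denser water.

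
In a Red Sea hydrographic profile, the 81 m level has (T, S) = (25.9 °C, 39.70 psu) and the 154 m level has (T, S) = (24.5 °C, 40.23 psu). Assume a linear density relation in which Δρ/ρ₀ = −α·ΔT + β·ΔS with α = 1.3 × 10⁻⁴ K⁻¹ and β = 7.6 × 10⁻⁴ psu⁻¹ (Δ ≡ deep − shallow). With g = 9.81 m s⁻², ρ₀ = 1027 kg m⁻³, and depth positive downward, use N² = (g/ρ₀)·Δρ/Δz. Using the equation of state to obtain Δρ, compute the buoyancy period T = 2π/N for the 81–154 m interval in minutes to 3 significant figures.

ΔT = -1.4 K, ΔS = +0.53 psu (deep − shallow).
Δρ/ρ₀ = −αΔT + βΔS = 1.82 × 10⁻⁴ + 4.028 × 10⁻⁴ = 5.848 × 10⁻⁴, so Δρ ≈ 0.6006 kg m⁻³.
N² = (g/ρ₀)·Δρ/Δz = g·(Δρ/ρ₀)/Δz = 9.81 × 5.848 × 10⁻⁴ / 73 = 7.8588 × 10⁻⁵ s⁻².
N = √(7.8588 × 10⁻⁵) = 8.8650 × 10⁻³ rad s⁻¹ → T = 2π/N = 708.76 s = 11.813 min ≈ 11.8 min.

11.8 min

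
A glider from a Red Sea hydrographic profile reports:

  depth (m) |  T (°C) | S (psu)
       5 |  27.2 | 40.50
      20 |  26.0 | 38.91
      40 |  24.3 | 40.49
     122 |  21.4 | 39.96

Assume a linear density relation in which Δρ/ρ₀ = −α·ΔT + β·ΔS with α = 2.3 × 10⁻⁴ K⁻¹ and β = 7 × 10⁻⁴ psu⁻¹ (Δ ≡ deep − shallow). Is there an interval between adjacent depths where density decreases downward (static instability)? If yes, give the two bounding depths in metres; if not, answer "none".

Evaluate Δρ/ρ₀ = −αΔT + βΔS across each adjacent pair:
  5–20 m: −αΔT+βΔS = −(2.3 × 10⁻⁴)(-1.2)+(7 × 10⁻⁴)(-1.59) = -8.4 × 10⁻⁴ → UNSTABLE
  20–40 m: −αΔT+βΔS = −(2.3 × 10⁻⁴)(-1.7)+(7 × 10⁻⁴)(+1.58) = 1.5 × 10⁻³ → stable
  40–122 m: −αΔT+βΔS = −(2.3 × 10⁻⁴)(-2.9)+(7 × 10⁻⁴)(-0.53) = 3.0 × 10⁻⁴ → stable
The 5–20 m interval has Δρ < 0: lighter water underlies denser water.

5–20 m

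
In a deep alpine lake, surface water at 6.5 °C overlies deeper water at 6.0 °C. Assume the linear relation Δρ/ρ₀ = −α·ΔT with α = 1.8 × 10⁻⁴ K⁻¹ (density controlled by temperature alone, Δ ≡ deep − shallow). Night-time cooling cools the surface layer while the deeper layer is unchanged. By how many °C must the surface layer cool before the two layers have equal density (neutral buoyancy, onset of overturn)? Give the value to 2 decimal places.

With temperature the only control, equal density requires T_surf′ = T_deep.
T_surf′ = 6.0 °C.
Cooling required: 6.5 − 6.0 = 0.50 °C.

0.50 °C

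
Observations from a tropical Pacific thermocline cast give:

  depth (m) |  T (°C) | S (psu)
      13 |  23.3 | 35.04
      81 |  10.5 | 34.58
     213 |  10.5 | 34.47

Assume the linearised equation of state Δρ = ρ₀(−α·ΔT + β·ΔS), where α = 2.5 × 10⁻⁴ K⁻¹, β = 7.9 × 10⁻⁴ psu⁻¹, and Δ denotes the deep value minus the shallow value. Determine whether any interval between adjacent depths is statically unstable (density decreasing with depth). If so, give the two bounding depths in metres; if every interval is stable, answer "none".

81–213 m

Evaluate Δρ/ρ₀ = −αΔT + βΔS across each adjacent pair:
  13–81 m: −αΔT+βΔS = −(2.5 × 10⁻⁴)(-12.8)+(7.9 × 10⁻⁴)(-0.46) = 2.8 × 10⁻³ → stable
  81–213 m: −αΔT+βΔS = −(2.5 × 10⁻⁴)(+0.0)+(7.9 × 10⁻⁴)(-0.11) = -8.7 × 10⁻⁵ → UNSTABLE
The 81–213 m interval has Δρ < 0: lighter water underlies denser water.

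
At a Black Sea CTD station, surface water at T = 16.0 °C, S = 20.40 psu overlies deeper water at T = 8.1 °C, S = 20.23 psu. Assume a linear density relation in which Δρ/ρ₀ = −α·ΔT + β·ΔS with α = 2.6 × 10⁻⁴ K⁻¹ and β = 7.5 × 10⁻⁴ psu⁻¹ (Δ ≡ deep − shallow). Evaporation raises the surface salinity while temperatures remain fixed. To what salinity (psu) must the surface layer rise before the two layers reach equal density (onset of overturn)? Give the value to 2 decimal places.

22.97 psu

Neutral buoyancy requires −α(T_deep − T_surf) + β(S_deep − S_surf′) = 0.
S_surf′ = S_deep − (α/β)·ΔT = 20.23 − (2.6 × 10⁻⁴/7.5 × 10⁻⁴)·(-7.9) = 22.9687 psu.
Increase required: 22.9687 − 20.40 = 2.5687 psu.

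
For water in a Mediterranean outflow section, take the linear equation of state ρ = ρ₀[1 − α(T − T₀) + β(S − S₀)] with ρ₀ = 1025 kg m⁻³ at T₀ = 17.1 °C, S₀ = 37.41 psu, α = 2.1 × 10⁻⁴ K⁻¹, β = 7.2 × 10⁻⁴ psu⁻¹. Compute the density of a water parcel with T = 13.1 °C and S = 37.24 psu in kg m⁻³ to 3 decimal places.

T − T₀ = -4.0 K, S − S₀ = -0.17 psu.
Bracket = 1 − α·(-4.0) + β·(-0.17) = 1 + (7.176 × 10⁻⁴) = 1.0007176.
ρ = 1025 × 1.0007176 = 1025.736 kg m⁻³.

1025.736 kg m⁻³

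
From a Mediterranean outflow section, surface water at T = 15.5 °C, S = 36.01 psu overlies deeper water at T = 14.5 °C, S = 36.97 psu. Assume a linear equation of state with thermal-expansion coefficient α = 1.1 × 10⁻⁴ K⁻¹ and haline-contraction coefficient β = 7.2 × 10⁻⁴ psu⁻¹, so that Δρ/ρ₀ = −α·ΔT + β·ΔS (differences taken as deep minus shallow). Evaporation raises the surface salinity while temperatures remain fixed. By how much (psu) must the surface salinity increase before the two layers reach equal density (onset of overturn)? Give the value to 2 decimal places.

Neutral buoyancy requires −α(T_deep − T_surf) + β(S_deep − S_surf′) = 0.
S_surf′ = S_deep − (α/β)·ΔT = 36.97 − (1.1 × 10⁻⁴/7.2 × 10⁻⁴)·(-1.0) = 37.1228 psu.
Increase required: 37.1228 − 36.01 = 1.1128 psu.

1.11 psu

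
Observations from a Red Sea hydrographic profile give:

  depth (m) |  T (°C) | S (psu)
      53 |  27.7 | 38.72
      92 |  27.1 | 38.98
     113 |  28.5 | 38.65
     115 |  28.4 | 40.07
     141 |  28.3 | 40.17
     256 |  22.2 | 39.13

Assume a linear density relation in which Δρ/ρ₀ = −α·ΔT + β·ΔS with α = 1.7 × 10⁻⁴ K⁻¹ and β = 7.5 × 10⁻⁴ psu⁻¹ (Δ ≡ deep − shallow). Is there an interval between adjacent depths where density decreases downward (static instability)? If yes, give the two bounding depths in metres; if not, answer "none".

Evaluate Δρ/ρ₀ = −αΔT + βΔS across each adjacent pair:
  53–92 m: −αΔT+βΔS = −(1.7 × 10⁻⁴)(-0.6)+(7.5 × 10⁻⁴)(+0.26) = 3.0 × 10⁻⁴ → stable
  92–113 m: −αΔT+βΔS = −(1.7 × 10⁻⁴)(+1.4)+(7.5 × 10⁻⁴)(-0.33) = -4.9 × 10⁻⁴ → UNSTABLE
  113–115 m: −αΔT+βΔS = −(1.7 × 10⁻⁴)(-0.1)+(7.5 × 10⁻⁴)(+1.42) = 1.1 × 10⁻³ → stable
  115–141 m: −αΔT+βΔS = −(1.7 × 10⁻⁴)(-0.1)+(7.5 × 10⁻⁴)(+0.10) = 9.2 × 10⁻⁵ → stable
  141–256 m: −αΔT+βΔS = −(1.7 × 10⁻⁴)(-6.1)+(7.5 × 10⁻⁴)(-1.04) = 2.6 × 10⁻⁴ → stable
The 92–113 m interval has Δρ < 0: lighter water underlies denser water.

92–113 m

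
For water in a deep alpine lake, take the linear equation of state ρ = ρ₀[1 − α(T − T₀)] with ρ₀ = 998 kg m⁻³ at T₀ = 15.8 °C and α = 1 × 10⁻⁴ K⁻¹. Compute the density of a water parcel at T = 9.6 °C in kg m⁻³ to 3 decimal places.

998.619 kg m⁻³

T − T₀ = -6.2 K.
Bracket = 1 − α·(-6.2) = 1 + (6.20 × 10⁻⁴) = 1.0006200.
ρ = 998 × 1.0006200 = 998.619 kg m⁻³.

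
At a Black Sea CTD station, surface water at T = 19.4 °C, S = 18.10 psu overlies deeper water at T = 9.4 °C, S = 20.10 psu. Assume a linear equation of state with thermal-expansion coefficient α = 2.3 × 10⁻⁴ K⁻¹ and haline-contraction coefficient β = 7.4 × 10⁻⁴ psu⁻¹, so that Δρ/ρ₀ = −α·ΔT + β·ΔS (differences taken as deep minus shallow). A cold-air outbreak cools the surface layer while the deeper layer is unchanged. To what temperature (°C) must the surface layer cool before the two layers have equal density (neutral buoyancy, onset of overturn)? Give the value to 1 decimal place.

Neutral buoyancy requires Δρ = 0, i.e. −α(T_deep − T_surf′) + β(S_deep − S_surf) = 0.
T_surf′ = T_deep − (β/α)·ΔS = 9.4 − (7.4 × 10⁻⁴/2.3 × 10⁻⁴)·(+2.00) = 2.965 °C.
Cooling required: 19.4 − (2.965) = 16.435 °C.

3.0 °C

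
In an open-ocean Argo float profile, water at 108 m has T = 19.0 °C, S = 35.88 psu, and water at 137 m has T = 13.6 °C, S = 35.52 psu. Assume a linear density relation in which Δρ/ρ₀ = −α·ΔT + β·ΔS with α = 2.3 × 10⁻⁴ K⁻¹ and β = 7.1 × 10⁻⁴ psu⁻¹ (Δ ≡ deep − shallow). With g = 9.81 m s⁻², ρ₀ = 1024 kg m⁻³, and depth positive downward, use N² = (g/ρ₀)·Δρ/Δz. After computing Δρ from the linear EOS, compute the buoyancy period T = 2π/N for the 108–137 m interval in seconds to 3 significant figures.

ΔT = -5.4 K, ΔS = -0.36 psu (deep − shallow).
Δρ/ρ₀ = −αΔT + βΔS = 1.242 × 10⁻³ − 2.556 × 10⁻⁴ = 9.864 × 10⁻⁴, so Δρ ≈ 1.010 kg m⁻³.
N² = (g/ρ₀)·Δρ/Δz = g·(Δρ/ρ₀)/Δz = 9.81 × 9.864 × 10⁻⁴ / 29 = 3.3368 × 10⁻⁴ s⁻².
N = √(3.3368 × 10⁻⁴) = 0.018267 rad s⁻¹ → T = 2π/N = 343.96 s ≈ 344 s.

344 s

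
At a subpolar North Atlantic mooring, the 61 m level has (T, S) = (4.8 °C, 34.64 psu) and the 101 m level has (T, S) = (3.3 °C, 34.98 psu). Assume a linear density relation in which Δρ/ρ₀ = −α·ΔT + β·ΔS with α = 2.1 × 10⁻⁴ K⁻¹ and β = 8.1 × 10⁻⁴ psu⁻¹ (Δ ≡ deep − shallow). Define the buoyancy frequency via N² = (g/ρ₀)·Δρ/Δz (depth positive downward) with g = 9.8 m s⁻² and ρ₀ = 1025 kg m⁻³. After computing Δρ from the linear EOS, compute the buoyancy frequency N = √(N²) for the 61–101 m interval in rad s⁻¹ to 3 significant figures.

ΔT = -1.5 K, ΔS = +0.34 psu (deep − shallow).
Δρ/ρ₀ = −αΔT + βΔS = 3.15 × 10⁻⁴ + 2.754 × 10⁻⁴ = 5.904 × 10⁻⁴, so Δρ ≈ 0.6052 kg m⁻³.
N² = (g/ρ₀)·Δρ/Δz = g·(Δρ/ρ₀)/Δz = 9.8 × 5.904 × 10⁻⁴ / 40 = 1.4465 × 10⁻⁴ s⁻².
N = √(1.4465 × 10⁻⁴) = 0.012027 rad s⁻¹ ≈ 0.0120 rad s⁻¹.

0.0120 rad s⁻¹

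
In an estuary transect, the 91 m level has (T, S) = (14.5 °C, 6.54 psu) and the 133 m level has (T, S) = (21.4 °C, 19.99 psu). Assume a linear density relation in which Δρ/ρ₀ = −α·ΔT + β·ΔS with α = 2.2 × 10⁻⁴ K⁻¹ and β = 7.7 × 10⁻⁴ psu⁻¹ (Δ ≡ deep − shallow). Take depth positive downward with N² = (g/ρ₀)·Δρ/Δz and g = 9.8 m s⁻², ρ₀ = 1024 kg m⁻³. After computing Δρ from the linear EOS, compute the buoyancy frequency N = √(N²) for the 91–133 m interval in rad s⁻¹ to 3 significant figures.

0.0454 rad s⁻¹

ΔT = +6.9 K, ΔS = +13.45 psu (deep − shallow).
Δρ/ρ₀ = −αΔT + βΔS = -1.518 × 10⁻³ + 0.0103565 = 8.8385 × 10⁻³, so Δρ ≈ 9.051 kg m⁻³.
N² = (g/ρ₀)·Δρ/Δz = g·(Δρ/ρ₀)/Δz = 9.8 × 8.8385 × 10⁻³ / 42 = 2.0623 × 10⁻³ s⁻².
N = √(2.0623 × 10⁻³) = 0.045413 rad s⁻¹ ≈ 0.0454 rad s⁻¹.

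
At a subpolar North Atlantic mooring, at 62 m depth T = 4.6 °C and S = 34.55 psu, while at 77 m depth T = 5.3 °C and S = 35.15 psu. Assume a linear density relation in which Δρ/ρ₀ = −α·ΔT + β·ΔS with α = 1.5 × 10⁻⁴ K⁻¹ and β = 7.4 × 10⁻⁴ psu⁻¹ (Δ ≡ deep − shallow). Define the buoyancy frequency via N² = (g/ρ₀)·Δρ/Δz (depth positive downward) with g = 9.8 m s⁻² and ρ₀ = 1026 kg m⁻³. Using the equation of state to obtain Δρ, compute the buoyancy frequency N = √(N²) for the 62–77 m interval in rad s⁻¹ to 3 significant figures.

0.0149 rad s⁻¹

ΔT = +0.7 K, ΔS = +0.60 psu (deep − shallow).
Δρ/ρ₀ = −αΔT + βΔS = -1.05 × 10⁻⁴ + 4.44 × 10⁻⁴ = 3.39 × 10⁻⁴, so Δρ ≈ 0.3478 kg m⁻³.
N² = (g/ρ₀)·Δρ/Δz = g·(Δρ/ρ₀)/Δz = 9.8 × 3.39 × 10⁻⁴ / 15 = 2.2148 × 10⁻⁴ s⁻².
N = √(2.2148 × 10⁻⁴) = 0.014882 rad s⁻¹ ≈ 0.0149 rad s⁻¹.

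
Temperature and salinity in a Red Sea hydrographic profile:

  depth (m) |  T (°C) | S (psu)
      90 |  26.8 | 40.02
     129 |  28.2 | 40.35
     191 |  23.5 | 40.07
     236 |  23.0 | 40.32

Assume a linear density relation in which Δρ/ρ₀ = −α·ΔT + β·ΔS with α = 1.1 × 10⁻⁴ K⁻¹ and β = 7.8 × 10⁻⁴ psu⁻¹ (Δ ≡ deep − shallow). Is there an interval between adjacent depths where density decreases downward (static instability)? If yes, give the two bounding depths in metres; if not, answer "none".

Evaluate Δρ/ρ₀ = −αΔT + βΔS across each adjacent pair:
  90–129 m: −αΔT+βΔS = −(1.1 × 10⁻⁴)(+1.4)+(7.8 × 10⁻⁴)(+0.33) = 1.0 × 10⁻⁴ → stable
  129–191 m: −αΔT+βΔS = −(1.1 × 10⁻⁴)(-4.7)+(7.8 × 10⁻⁴)(-0.28) = 3.0 × 10⁻⁴ → stable
  191–236 m: −αΔT+βΔS = −(1.1 × 10⁻⁴)(-0.5)+(7.8 × 10⁻⁴)(+0.25) = 2.5 × 10⁻⁴ → stable
Every interval has Δρ > 0: the column is stably stratified throughout.

none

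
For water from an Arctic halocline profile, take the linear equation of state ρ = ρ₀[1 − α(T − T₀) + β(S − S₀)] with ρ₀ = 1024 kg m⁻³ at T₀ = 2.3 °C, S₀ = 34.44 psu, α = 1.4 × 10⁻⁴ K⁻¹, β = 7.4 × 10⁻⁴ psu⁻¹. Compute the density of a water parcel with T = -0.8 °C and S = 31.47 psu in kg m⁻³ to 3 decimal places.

T − T₀ = -3.1 K, S − S₀ = -2.97 psu.
Bracket = 1 − α·(-3.1) + β·(-2.97) = 1 + (-1.7638 × 10⁻³) = 0.9982362.
ρ = 1024 × 0.9982362 = 1022.194 kg m⁻³.

1022.194 kg m⁻³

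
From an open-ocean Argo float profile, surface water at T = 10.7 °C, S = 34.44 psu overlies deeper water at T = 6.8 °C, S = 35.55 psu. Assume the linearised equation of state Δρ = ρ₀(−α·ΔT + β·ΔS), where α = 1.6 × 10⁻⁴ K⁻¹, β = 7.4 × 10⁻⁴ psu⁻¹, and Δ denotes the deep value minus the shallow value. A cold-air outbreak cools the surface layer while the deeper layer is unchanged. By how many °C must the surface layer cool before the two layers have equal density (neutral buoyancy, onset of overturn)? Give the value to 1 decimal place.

Neutral buoyancy requires Δρ = 0, i.e. −α(T_deep − T_surf′) + β(S_deep − S_surf) = 0.
T_surf′ = T_deep − (β/α)·ΔS = 6.8 − (7.4 × 10⁻⁴/1.6 × 10⁻⁴)·(+1.11) = 1.666 °C.
Cooling required: 10.7 − (1.666) = 9.034 °C.

9.0 °C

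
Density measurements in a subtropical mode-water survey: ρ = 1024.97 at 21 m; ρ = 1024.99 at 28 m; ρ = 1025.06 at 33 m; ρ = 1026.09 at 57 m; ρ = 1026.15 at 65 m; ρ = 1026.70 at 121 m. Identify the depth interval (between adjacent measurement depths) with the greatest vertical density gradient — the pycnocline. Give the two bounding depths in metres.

Compute the density gradient over each adjacent pair:
  21–28 m: Δρ/Δz = 0.02/7 = 2.9 × 10⁻³ kg m⁻⁴
  28–33 m: Δρ/Δz = 0.07/5 = 0.014 kg m⁻⁴
  33–57 m: Δρ/Δz = 1.03/24 = 0.043 kg m⁻⁴
  57–65 m: Δρ/Δz = 0.06/8 = 7.5 × 10⁻³ kg m⁻⁴
  65–121 m: Δρ/Δz = 0.55/56 = 9.8 × 10⁻³ kg m⁻⁴
The largest gradient is in the 33–57 m interval — the pycnocline.

33–57 m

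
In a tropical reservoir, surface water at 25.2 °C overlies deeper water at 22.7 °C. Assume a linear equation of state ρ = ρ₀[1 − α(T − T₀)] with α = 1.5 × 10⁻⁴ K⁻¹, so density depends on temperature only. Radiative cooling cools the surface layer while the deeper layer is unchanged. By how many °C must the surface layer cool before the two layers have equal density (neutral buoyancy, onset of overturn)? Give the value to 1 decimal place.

2.5 °C

With temperature the only control, equal density requires T_surf′ = T_deep.
T_surf′ = 22.7 °C.
Cooling required: 25.2 − 22.7 = 2.5 °C.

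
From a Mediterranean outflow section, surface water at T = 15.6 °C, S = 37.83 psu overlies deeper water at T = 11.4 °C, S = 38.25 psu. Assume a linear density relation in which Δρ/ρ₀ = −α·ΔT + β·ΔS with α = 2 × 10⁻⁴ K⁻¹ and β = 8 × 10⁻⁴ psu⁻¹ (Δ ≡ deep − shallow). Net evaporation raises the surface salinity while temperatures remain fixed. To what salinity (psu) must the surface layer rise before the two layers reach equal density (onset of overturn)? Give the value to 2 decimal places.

39.30 psu

Neutral buoyancy requires −α(T_deep − T_surf) + β(S_deep − S_surf′) = 0.
S_surf′ = S_deep − (α/β)·ΔT = 38.25 − (2 × 10⁻⁴/8 × 10⁻⁴)·(-4.2) = 39.3000 psu.
Increase required: 39.3000 − 37.83 = 1.4700 psu.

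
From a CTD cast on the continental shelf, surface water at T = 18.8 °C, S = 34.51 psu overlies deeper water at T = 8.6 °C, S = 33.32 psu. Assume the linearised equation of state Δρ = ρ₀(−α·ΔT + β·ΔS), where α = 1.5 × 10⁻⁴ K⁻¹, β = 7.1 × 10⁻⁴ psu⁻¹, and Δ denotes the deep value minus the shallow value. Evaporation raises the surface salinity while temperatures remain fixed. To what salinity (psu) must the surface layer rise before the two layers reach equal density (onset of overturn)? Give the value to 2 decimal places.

35.47 psu

Neutral buoyancy requires −α(T_deep − T_surf) + β(S_deep − S_surf′) = 0.
S_surf′ = S_deep − (α/β)·ΔT = 33.32 − (1.5 × 10⁻⁴/7.1 × 10⁻⁴)·(-10.2) = 35.4749 psu.
Increase required: 35.4749 − 34.51 = 0.9649 psu.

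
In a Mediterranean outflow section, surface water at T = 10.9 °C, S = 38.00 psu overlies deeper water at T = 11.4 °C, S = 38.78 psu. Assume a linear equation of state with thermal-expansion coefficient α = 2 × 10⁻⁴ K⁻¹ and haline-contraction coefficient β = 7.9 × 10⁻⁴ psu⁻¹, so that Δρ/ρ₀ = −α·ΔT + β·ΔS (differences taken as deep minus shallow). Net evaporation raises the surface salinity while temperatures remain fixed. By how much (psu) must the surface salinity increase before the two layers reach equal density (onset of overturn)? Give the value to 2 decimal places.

0.65 psu

Neutral buoyancy requires −α(T_deep − T_surf) + β(S_deep − S_surf′) = 0.
S_surf′ = S_deep − (α/β)·ΔT = 38.78 − (2 × 10⁻⁴/7.9 × 10⁻⁴)·(+0.5) = 38.6534 psu.
Increase required: 38.6534 − 38.00 = 0.6534 psu.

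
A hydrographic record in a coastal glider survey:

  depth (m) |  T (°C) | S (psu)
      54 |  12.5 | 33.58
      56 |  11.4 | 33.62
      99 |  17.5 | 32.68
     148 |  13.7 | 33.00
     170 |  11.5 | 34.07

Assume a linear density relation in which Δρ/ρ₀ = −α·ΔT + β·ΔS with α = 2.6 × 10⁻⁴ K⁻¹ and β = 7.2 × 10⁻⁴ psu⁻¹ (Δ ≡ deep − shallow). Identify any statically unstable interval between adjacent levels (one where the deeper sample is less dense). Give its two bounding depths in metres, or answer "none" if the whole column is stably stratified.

56–99 m

Evaluate Δρ/ρ₀ = −αΔT + βΔS across each adjacent pair:
  54–56 m: −αΔT+βΔS = −(2.6 × 10⁻⁴)(-1.1)+(7.2 × 10⁻⁴)(+0.04) = 3.1 × 10⁻⁴ → stable
  56–99 m: −αΔT+βΔS = −(2.6 × 10⁻⁴)(+6.1)+(7.2 × 10⁻⁴)(-0.94) = -2.3 × 10⁻³ → UNSTABLE
  99–148 m: −αΔT+βΔS = −(2.6 × 10⁻⁴)(-3.8)+(7.2 × 10⁻⁴)(+0.32) = 1.2 × 10⁻³ → stable
  148–170 m: −αΔT+βΔS = −(2.6 × 10⁻⁴)(-2.2)+(7.2 × 10⁻⁴)(+1.07) = 1.3 × 10⁻³ → stable
The 56–99 m interval has Δρ < 0: lighter water underlies denser water.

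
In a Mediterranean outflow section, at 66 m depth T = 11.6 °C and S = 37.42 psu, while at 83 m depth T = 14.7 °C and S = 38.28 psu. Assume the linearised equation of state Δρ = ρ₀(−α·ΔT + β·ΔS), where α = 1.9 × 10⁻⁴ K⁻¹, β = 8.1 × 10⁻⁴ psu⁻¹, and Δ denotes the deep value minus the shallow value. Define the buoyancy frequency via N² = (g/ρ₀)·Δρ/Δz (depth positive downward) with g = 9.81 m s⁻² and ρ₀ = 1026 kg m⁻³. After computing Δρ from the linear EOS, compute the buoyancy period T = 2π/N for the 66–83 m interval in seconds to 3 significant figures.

ΔT = +3.1 K, ΔS = +0.86 psu (deep − shallow).
Δρ/ρ₀ = −αΔT + βΔS = -5.89 × 10⁻⁴ + 6.966 × 10⁻⁴ = 1.076 × 10⁻⁴, so Δρ ≈ 0.1104 kg m⁻³.
N² = (g/ρ₀)·Δρ/Δz = g·(Δρ/ρ₀)/Δz = 9.81 × 1.076 × 10⁻⁴ / 17 = 6.2092 × 10⁻⁵ s⁻².
N = √(6.2092 × 10⁻⁵) = 7.8798 × 10⁻³ rad s⁻¹ → T = 2π/N = 797.38 s ≈ 797 s.

797 s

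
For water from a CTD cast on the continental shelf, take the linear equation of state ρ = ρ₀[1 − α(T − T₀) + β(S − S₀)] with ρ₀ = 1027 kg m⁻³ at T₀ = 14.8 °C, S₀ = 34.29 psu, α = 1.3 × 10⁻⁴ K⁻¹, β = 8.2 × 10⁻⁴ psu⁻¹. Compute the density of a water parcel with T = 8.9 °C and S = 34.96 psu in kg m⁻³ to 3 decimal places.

T − T₀ = -5.9 K, S − S₀ = +0.67 psu.
Bracket = 1 − α·(-5.9) + β·(+0.67) = 1 + (1.3164 × 10⁻³) = 1.0013164.
ρ = 1027 × 1.0013164 = 1028.352 kg m⁻³.

1028.352 kg m⁻³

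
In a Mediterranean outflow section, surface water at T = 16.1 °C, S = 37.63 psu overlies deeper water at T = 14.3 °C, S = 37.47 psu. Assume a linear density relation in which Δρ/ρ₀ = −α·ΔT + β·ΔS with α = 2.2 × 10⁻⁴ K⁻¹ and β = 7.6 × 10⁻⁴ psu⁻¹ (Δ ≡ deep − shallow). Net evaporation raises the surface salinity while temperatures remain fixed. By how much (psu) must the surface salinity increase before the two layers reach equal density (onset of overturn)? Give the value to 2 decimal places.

Neutral buoyancy requires −α(T_deep − T_surf) + β(S_deep − S_surf′) = 0.
S_surf′ = S_deep − (α/β)·ΔT = 37.47 − (2.2 × 10⁻⁴/7.6 × 10⁻⁴)·(-1.8) = 37.9911 psu.
Increase required: 37.9911 − 37.63 = 0.3611 psu.

0.36 psu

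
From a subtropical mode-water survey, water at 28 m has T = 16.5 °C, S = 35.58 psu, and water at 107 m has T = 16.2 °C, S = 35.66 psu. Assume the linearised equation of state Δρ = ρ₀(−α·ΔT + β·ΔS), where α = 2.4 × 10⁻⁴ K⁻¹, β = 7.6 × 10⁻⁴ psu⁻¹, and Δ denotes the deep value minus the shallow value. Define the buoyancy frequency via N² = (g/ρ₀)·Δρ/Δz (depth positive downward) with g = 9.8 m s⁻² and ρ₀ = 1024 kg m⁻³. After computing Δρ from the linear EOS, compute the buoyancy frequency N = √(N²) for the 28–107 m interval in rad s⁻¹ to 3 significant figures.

4.06 × 10⁻³ rad s⁻¹

ΔT = -0.3 K, ΔS = +0.08 psu (deep − shallow).
Δρ/ρ₀ = −αΔT + βΔS = 7.20 × 10⁻⁵ + 6.08 × 10⁻⁵ = 1.328 × 10⁻⁴, so Δρ ≈ 0.1360 kg m⁻³.
N² = (g/ρ₀)·Δρ/Δz = g·(Δρ/ρ₀)/Δz = 9.8 × 1.328 × 10⁻⁴ / 79 = 1.6474 × 10⁻⁵ s⁻².
N = √(1.6474 × 10⁻⁵) = 4.0588 × 10⁻³ rad s⁻¹ ≈ 4.06 × 10⁻³ rad s⁻¹.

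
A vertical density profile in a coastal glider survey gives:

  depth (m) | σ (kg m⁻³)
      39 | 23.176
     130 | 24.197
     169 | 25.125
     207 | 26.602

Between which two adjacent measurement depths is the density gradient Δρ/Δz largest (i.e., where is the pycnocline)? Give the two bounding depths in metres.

169–207 m

Compute the density gradient over each adjacent pair:
  39–130 m: Δρ/Δz = 1.021/91 = 0.011 kg m⁻⁴
  130–169 m: Δρ/Δz = 0.928/39 = 0.024 kg m⁻⁴
  169–207 m: Δρ/Δz = 1.477/38 = 0.039 kg m⁻⁴
The largest gradient is in the 169–207 m interval — the pycnocline.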